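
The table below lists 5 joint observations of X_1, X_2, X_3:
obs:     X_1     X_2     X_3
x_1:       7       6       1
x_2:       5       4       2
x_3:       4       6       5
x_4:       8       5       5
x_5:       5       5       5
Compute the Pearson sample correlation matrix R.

Step 1 — column means:
  mean(X_1) = (7 + 5 + 4 + 8 + 5) / 5 = 29/5 = 5.8
  mean(X_2) = (6 + 4 + 6 + 5 + 5) / 5 = 26/5 = 5.2
  mean(X_3) = (1 + 2 + 5 + 5 + 5) / 5 = 18/5 = 3.6

Step 2 — sample variances and covariances s[i,j] = (1/(n-1)) · Σ_k (x_{k,i} - mean_i) · (x_{k,j} - mean_j), with n-1 = 4:
  s[X_1,X_1] = ((1.2)·(1.2) + (-0.8)·(-0.8) + (-1.8)·(-1.8) + (2.2)·(2.2) + (-0.8)·(-0.8)) / 4 = 10.8/4 = 2.7
  s[X_1,X_2] = ((1.2)·(0.8) + (-0.8)·(-1.2) + (-1.8)·(0.8) + (2.2)·(-0.2) + (-0.8)·(-0.2)) / 4 = 0.2/4 = 0.05
  s[X_1,X_3] = ((1.2)·(-2.6) + (-0.8)·(-1.6) + (-1.8)·(1.4) + (2.2)·(1.4) + (-0.8)·(1.4)) / 4 = -2.4/4 = -0.6
  s[X_2,X_2] = ((0.8)·(0.8) + (-1.2)·(-1.2) + (0.8)·(0.8) + (-0.2)·(-0.2) + (-0.2)·(-0.2)) / 4 = 2.8/4 = 0.7
  s[X_2,X_3] = ((0.8)·(-2.6) + (-1.2)·(-1.6) + (0.8)·(1.4) + (-0.2)·(1.4) + (-0.2)·(1.4)) / 4 = 0.4/4 = 0.1
  s[X_3,X_3] = ((-2.6)·(-2.6) + (-1.6)·(-1.6) + (1.4)·(1.4) + (1.4)·(1.4) + (1.4)·(1.4)) / 4 = 15.2/4 = 3.8
  Sample standard deviations s_i = √(s[i,i]):
  s(X_1) = √(2.7) = 1.6432
  s(X_2) = √(0.7) = 0.8367
  s(X_3) = √(3.8) = 1.9494

Step 3 — r_{ij} = s_{ij} / (s_i · s_j):
  r[X_1,X_1] = 1 (diagonal).
  r[X_1,X_2] = 0.05 / (1.6432 · 0.8367) = 0.05 / 1.3748 = 0.0364
  r[X_1,X_3] = -0.6 / (1.6432 · 1.9494) = -0.6 / 3.2031 = -0.1873
  r[X_2,X_2] = 1 (diagonal).
  r[X_2,X_3] = 0.1 / (0.8367 · 1.9494) = 0.1 / 1.631 = 0.0613
  r[X_3,X_3] = 1 (diagonal).

R is symmetric with unit diagonal. Assembling:

R = [[1, 0.0364, -0.1873],
 [0.0364, 1, 0.0613],
 [-0.1873, 0.0613, 1]]


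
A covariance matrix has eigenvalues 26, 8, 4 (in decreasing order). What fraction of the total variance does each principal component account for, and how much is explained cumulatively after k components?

Step 1 — total variance = trace(Sigma) = Σ λ_i = 26 + 8 + 4 = 38.

Step 2 — fraction explained by component i = λ_i / Σ λ:
  PC1: 26/38 = 0.6842
  PC2: 8/38 = 0.2105
  PC3: 4/38 = 0.1053

Step 3 — cumulative fraction after k components = (λ_1 + ... + λ_k) / Σ λ:
  k = 1: 26/38 = 0.6842
  k = 2: (26 + 8)/38 = 34/38 = 0.8947
  k = 3: (26 + 8 + 4)/38 = 38/38 = 1

Summary (fraction, with percent):

explained: PC1 0.6842 (68.42%), PC2 0.2105 (21.05%), PC3 0.1053 (10.53%);  cumulative: 0.6842, 0.8947, 1


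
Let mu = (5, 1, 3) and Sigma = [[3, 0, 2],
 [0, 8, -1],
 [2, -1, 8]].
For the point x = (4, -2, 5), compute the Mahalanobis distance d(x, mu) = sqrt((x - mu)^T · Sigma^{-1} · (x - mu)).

Step 1 — centre the observation: (x - mu) = (-1, -3, 2).

Step 2 — invert Sigma (cofactor / det for 3×3, or solve directly):
  Sigma^{-1} = [[0.4013, -0.0127, -0.1019],
 [-0.0127, 0.1274, 0.0191],
 [-0.1019, 0.0191, 0.1529]].

Step 3 — form the quadratic (x - mu)^T · Sigma^{-1} · (x - mu):
  Sigma^{-1} · (x - mu) = (-0.5669, -0.3312, 0.3503).
  (x - mu)^T · [Sigma^{-1} · (x - mu)] = (-1)·(-0.5669) + (-3)·(-0.3312) + (2)·(0.3503) = 2.2611.

Step 4 — take square root: d = √(2.2611) ≈ 1.5037.

d(x, mu) = √(2.2611) ≈ 1.5037


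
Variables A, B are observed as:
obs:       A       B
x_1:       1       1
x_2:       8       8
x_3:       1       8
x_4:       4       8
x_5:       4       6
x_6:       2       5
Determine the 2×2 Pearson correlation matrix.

Step 1 — column means:
  mean(A) = (1 + 8 + 1 + 4 + 4 + 2) / 6 = 20/6 = 3.3333
  mean(B) = (1 + 8 + 8 + 8 + 6 + 5) / 6 = 36/6 = 6

Step 2 — sample variances and covariances s[i,j] = (1/(n-1)) · Σ_k (x_{k,i} - mean_i) · (x_{k,j} - mean_j), with n-1 = 5:
  s[A,A] = ((-2.3333)·(-2.3333) + (4.6667)·(4.6667) + (-2.3333)·(-2.3333) + (0.6667)·(0.6667) + (0.6667)·(0.6667) + (-1.3333)·(-1.3333)) / 5 = 35.3333/5 = 7.0667
  s[A,B] = ((-2.3333)·(-5) + (4.6667)·(2) + (-2.3333)·(2) + (0.6667)·(2) + (0.6667)·(0) + (-1.3333)·(-1)) / 5 = 19/5 = 3.8
  s[B,B] = ((-5)·(-5) + (2)·(2) + (2)·(2) + (2)·(2) + (0)·(0) + (-1)·(-1)) / 5 = 38/5 = 7.6
  Sample standard deviations s_i = √(s[i,i]):
  s(A) = √(7.0667) = 2.6583
  s(B) = √(7.6) = 2.7568

Step 3 — r_{ij} = s_{ij} / (s_i · s_j):
  r[A,A] = 1 (diagonal).
  r[A,B] = 3.8 / (2.6583 · 2.7568) = 3.8 / 7.3285 = 0.5185
  r[B,B] = 1 (diagonal).

R is symmetric with unit diagonal. Assembling:

R = [[1, 0.5185],
 [0.5185, 1]]


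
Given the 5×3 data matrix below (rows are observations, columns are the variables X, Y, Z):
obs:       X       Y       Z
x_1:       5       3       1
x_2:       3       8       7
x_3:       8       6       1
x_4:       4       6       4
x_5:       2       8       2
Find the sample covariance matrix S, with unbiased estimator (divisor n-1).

Step 1 — column means:
  mean(X) = (5 + 3 + 8 + 4 + 2) / 5 = 22/5 = 4.4
  mean(Y) = (3 + 8 + 6 + 6 + 8) / 5 = 31/5 = 6.2
  mean(Z) = (1 + 7 + 1 + 4 + 2) / 5 = 15/5 = 3

Step 2 — sample covariance S[i,j] = (1/(n-1)) · Σ_k (x_{k,i} - mean_i) · (x_{k,j} - mean_j), with n-1 = 4.
  S[X,X] = ((0.6)·(0.6) + (-1.4)·(-1.4) + (3.6)·(3.6) + (-0.4)·(-0.4) + (-2.4)·(-2.4)) / 4 = 21.2/4 = 5.3
  S[X,Y] = ((0.6)·(-3.2) + (-1.4)·(1.8) + (3.6)·(-0.2) + (-0.4)·(-0.2) + (-2.4)·(1.8)) / 4 = -9.4/4 = -2.35
  S[X,Z] = ((0.6)·(-2) + (-1.4)·(4) + (3.6)·(-2) + (-0.4)·(1) + (-2.4)·(-1)) / 4 = -12/4 = -3
  S[Y,Y] = ((-3.2)·(-3.2) + (1.8)·(1.8) + (-0.2)·(-0.2) + (-0.2)·(-0.2) + (1.8)·(1.8)) / 4 = 16.8/4 = 4.2
  S[Y,Z] = ((-3.2)·(-2) + (1.8)·(4) + (-0.2)·(-2) + (-0.2)·(1) + (1.8)·(-1)) / 4 = 12/4 = 3
  S[Z,Z] = ((-2)·(-2) + (4)·(4) + (-2)·(-2) + (1)·(1) + (-1)·(-1)) / 4 = 26/4 = 6.5

S is symmetric (S[j,i] = S[i,j]). Assembling:

S = [[5.3, -2.35, -3],
 [-2.35, 4.2, 3],
 [-3, 3, 6.5]]


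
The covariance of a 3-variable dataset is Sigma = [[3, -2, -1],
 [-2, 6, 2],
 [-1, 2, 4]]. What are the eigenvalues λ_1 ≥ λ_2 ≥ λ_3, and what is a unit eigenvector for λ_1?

Step 1 — characteristic polynomial p(λ) = det(λI - Sigma) = λ³ - tr·λ² + c_1·λ - det, where tr = trace, c_1 = sum of the principal 2×2 minors, det = det(Sigma):
  tr = 3 + 6 + 4 = 13,
  c_1 = (3·6 - (-2)²) + (3·4 - (-1)²) + (6·4 - (2)²) = 14 + 11 + 20 = 45,
  det = 3·(6·4 - (2)²) - (-2)·((-2)·4 - (2)·(-1)) + (-1)·((-2)·(2) - 6·(-1)) = 3·(20) - (-2)·(-6) + (-1)·(2) = 46.
  So p(λ) = λ³ - 13λ² + 45λ - 46.
Step 2 — look for an integer root (rational root theorem: any rational root is an integer divisor of 46). Testing λ = 2:
  p(2) = 8 - 52 + 90 - 46 = 0  ✓
  Dividing out (λ - 2): p(λ) = (λ - 2)(λ² - 11λ + 23).
Step 3 — remaining eigenvalues from the quadratic λ² - 11λ + 23 = 0:
  Δ = 11² - 4·23 = 121 - 92 = 29,  λ = (11 ± √29)/2 = (11 ± 5.3852)/2 ≈ 8.1926 or 2.8074.
  Sorted: λ_1 = 8.1926,  λ_2 = 2.8074,  λ_3 = 2  (check: sum = 13 = tr ✓).

Step 4 — unit eigenvector for λ_1 ≈ 8.1926: v spans the null space of (Sigma - λ_1 I), whose rows are
  r_1 = (-5.1926, -2, -1),  r_2 = (-2, -2.1926, 2),  r_3 = (-1, 2, -4.1926).
  v is orthogonal to every row, so take v ∝ r_1 × r_2 = ((-2)·(2) - (-1)·(-2.1926), (-1)·(-2) - (-5.1926)·(2), (-5.1926)·(-2.1926) - (-2)·(-2)) ≈ (-6.1926, 12.3852, 7.3852).
  Rescale (multiply by -1 so the first nonzero entry is positive): u = (6.1926, -12.3852, -7.3852).
  ||u|| = √((6.1926)² + (-12.3852)² + (-7.3852)²) = √(246.281) ≈ 15.6933,  v_1 = u/||u|| ≈ (0.3946, -0.7892, -0.4706) (||v_1|| = 1).

λ_1 = 8.1926,  λ_2 = 2.8074,  λ_3 = 2;  v_1 ≈ (0.3946, -0.7892, -0.4706)


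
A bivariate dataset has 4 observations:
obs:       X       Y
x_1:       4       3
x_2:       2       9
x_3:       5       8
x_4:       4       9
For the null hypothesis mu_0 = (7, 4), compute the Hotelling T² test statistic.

Step 1 — sample mean vector:
  mean(X) = (4 + 2 + 5 + 4) / 4 = 15/4 = 3.75
  mean(Y) = (3 + 9 + 8 + 9) / 4 = 29/4 = 7.25
  x̄ = (3.75, 7.25),  deviation x̄ - mu_0 = (3.75, 7.25) - (7, 4) = (-3.25, 3.25).

Step 2 — sample covariance matrix, S[i,j] = (1/(n-1)) · Σ_k (x_{k,i} - mean_i) · (x_{k,j} - mean_j), divisor n-1 = 3:
  S[X,X] = ((0.25)·(0.25) + (-1.75)·(-1.75) + (1.25)·(1.25) + (0.25)·(0.25)) / 3 = 4.75/3 = 1.5833
  S[X,Y] = ((0.25)·(-4.25) + (-1.75)·(1.75) + (1.25)·(0.75) + (0.25)·(1.75)) / 3 = -2.75/3 = -0.9167
  S[Y,Y] = ((-4.25)·(-4.25) + (1.75)·(1.75) + (0.75)·(0.75) + (1.75)·(1.75)) / 3 = 24.75/3 = 8.25
  S = [[1.5833, -0.9167],
 [-0.9167, 8.25]].

Step 3 — invert S. det(S) = 1.5833·8.25 - (-0.9167)² = 12.2222.
  S^{-1} = (1/det) · [[d, -b], [-b, a]] = [[0.675, 0.075],
 [0.075, 0.1295]].

Step 4 — quadratic form (x̄ - mu_0)^T · S^{-1} · (x̄ - mu_0):
  S^{-1} · (x̄ - mu_0) = (-1.95, 0.1773),
  (x̄ - mu_0)^T · [...] = (-3.25)·(-1.95) + (3.25)·(0.1773) = 6.9136.

Step 5 — scale by n: T² = 4 · 6.9136 = 27.6545.

T² ≈ 27.6545


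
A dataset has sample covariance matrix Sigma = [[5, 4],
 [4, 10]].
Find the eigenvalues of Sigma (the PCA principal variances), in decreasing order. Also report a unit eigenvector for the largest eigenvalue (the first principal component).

Step 1 — characteristic polynomial of 2×2 Sigma:
  det(Sigma - λI) = λ² - trace · λ + det = 0.
  trace = 5 + 10 = 15, det = 5·10 - (4)² = 34.
Step 2 — discriminant:
  Δ = trace² - 4·det = 225 - 136 = 89.
Step 3 — eigenvalues:
  λ = (trace ± √Δ)/2 = (15 ± 9.434)/2,
  λ_1 = 12.217,  λ_2 = 2.783.

Step 4 — unit eigenvector for λ_1: solve (Sigma - λ_1 I)v = 0. First row:
  (5 - 12.217)·v_x + (4)·v_y = 0, i.e. (-7.217)·v_x + (4)·v_y = 0,
  so v ∝ (b, λ_1 - a) = (4, 7.217) = u.
  ||u|| = √((4)² + (7.217)²) = √(68.085) ≈ 8.2514,
  v_1 = u/||u|| ≈ (0.4848, 0.8746) (||v_1|| = 1).

λ_1 = 12.217,  λ_2 = 2.783;  v_1 ≈ (0.4848, 0.8746)


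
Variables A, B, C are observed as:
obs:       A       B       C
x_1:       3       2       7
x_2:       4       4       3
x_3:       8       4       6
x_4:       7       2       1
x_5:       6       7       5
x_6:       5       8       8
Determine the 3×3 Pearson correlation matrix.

Step 1 — column means:
  mean(A) = (3 + 4 + 8 + 7 + 6 + 5) / 6 = 33/6 = 5.5
  mean(B) = (2 + 4 + 4 + 2 + 7 + 8) / 6 = 27/6 = 4.5
  mean(C) = (7 + 3 + 6 + 1 + 5 + 8) / 6 = 30/6 = 5

Step 2 — sample variances and covariances s[i,j] = (1/(n-1)) · Σ_k (x_{k,i} - mean_i) · (x_{k,j} - mean_j), with n-1 = 5:
  s[A,A] = ((-2.5)·(-2.5) + (-1.5)·(-1.5) + (2.5)·(2.5) + (1.5)·(1.5) + (0.5)·(0.5) + (-0.5)·(-0.5)) / 5 = 17.5/5 = 3.5
  s[A,B] = ((-2.5)·(-2.5) + (-1.5)·(-0.5) + (2.5)·(-0.5) + (1.5)·(-2.5) + (0.5)·(2.5) + (-0.5)·(3.5)) / 5 = 1.5/5 = 0.3
  s[A,C] = ((-2.5)·(2) + (-1.5)·(-2) + (2.5)·(1) + (1.5)·(-4) + (0.5)·(0) + (-0.5)·(3)) / 5 = -7/5 = -1.4
  s[B,B] = ((-2.5)·(-2.5) + (-0.5)·(-0.5) + (-0.5)·(-0.5) + (-2.5)·(-2.5) + (2.5)·(2.5) + (3.5)·(3.5)) / 5 = 31.5/5 = 6.3
  s[B,C] = ((-2.5)·(2) + (-0.5)·(-2) + (-0.5)·(1) + (-2.5)·(-4) + (2.5)·(0) + (3.5)·(3)) / 5 = 16/5 = 3.2
  s[C,C] = ((2)·(2) + (-2)·(-2) + (1)·(1) + (-4)·(-4) + (0)·(0) + (3)·(3)) / 5 = 34/5 = 6.8
  Sample standard deviations s_i = √(s[i,i]):
  s(A) = √(3.5) = 1.8708
  s(B) = √(6.3) = 2.51
  s(C) = √(6.8) = 2.6077

Step 3 — r_{ij} = s_{ij} / (s_i · s_j):
  r[A,A] = 1 (diagonal).
  r[A,B] = 0.3 / (1.8708 · 2.51) = 0.3 / 4.6957 = 0.0639
  r[A,C] = -1.4 / (1.8708 · 2.6077) = -1.4 / 4.8785 = -0.287
  r[B,B] = 1 (diagonal).
  r[B,C] = 3.2 / (2.51 · 2.6077) = 3.2 / 6.5452 = 0.4889
  r[C,C] = 1 (diagonal).

R is symmetric with unit diagonal. Assembling:

R = [[1, 0.0639, -0.287],
 [0.0639, 1, 0.4889],
 [-0.287, 0.4889, 1]]


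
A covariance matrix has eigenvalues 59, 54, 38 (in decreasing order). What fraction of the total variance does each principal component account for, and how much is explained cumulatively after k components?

Step 1 — total variance = trace(Sigma) = Σ λ_i = 59 + 54 + 38 = 151.

Step 2 — fraction explained by component i = λ_i / Σ λ:
  PC1: 59/151 = 0.3907
  PC2: 54/151 = 0.3576
  PC3: 38/151 = 0.2517

Step 3 — cumulative fraction after k components = (λ_1 + ... + λ_k) / Σ λ:
  k = 1: 59/151 = 0.3907
  k = 2: (59 + 54)/151 = 113/151 = 0.7483
  k = 3: (59 + 54 + 38)/151 = 151/151 = 1

Summary (fraction, with percent):

explained: PC1 0.3907 (39.07%), PC2 0.3576 (35.76%), PC3 0.2517 (25.17%);  cumulative: 0.3907, 0.7483, 1


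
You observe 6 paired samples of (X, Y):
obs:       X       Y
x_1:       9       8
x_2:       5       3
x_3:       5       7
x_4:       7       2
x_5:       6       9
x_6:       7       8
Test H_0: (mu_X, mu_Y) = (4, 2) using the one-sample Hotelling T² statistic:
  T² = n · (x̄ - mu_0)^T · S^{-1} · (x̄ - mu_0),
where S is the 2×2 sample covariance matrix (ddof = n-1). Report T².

Step 1 — sample mean vector:
  mean(X) = (9 + 5 + 5 + 7 + 6 + 7) / 6 = 39/6 = 6.5
  mean(Y) = (8 + 3 + 7 + 2 + 9 + 8) / 6 = 37/6 = 6.1667
  x̄ = (6.5, 6.1667),  deviation x̄ - mu_0 = (6.5, 6.1667) - (4, 2) = (2.5, 4.1667).

Step 2 — sample covariance matrix, S[i,j] = (1/(n-1)) · Σ_k (x_{k,i} - mean_i) · (x_{k,j} - mean_j), divisor n-1 = 5:
  S[X,X] = ((2.5)·(2.5) + (-1.5)·(-1.5) + (-1.5)·(-1.5) + (0.5)·(0.5) + (-0.5)·(-0.5) + (0.5)·(0.5)) / 5 = 11.5/5 = 2.3
  S[X,Y] = ((2.5)·(1.8333) + (-1.5)·(-3.1667) + (-1.5)·(0.8333) + (0.5)·(-4.1667) + (-0.5)·(2.8333) + (0.5)·(1.8333)) / 5 = 5.5/5 = 1.1
  S[Y,Y] = ((1.8333)·(1.8333) + (-3.1667)·(-3.1667) + (0.8333)·(0.8333) + (-4.1667)·(-4.1667) + (2.8333)·(2.8333) + (1.8333)·(1.8333)) / 5 = 42.8333/5 = 8.5667
  S = [[2.3, 1.1],
 [1.1, 8.5667]].

Step 3 — invert S. det(S) = 2.3·8.5667 - (1.1)² = 18.4933.
  S^{-1} = (1/det) · [[d, -b], [-b, a]] = [[0.4632, -0.0595],
 [-0.0595, 0.1244]].

Step 4 — quadratic form (x̄ - mu_0)^T · S^{-1} · (x̄ - mu_0):
  S^{-1} · (x̄ - mu_0) = (0.9102, 0.3695),
  (x̄ - mu_0)^T · [...] = (2.5)·(0.9102) + (4.1667)·(0.3695) = 3.8152.

Step 5 — scale by n: T² = 6 · 3.8152 = 22.8911.

T² ≈ 22.8911


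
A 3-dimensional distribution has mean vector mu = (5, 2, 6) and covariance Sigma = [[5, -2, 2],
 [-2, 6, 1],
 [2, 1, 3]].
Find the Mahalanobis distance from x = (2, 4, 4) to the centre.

Step 1 — centre the observation: (x - mu) = (-3, 2, -2).

Step 2 — invert Sigma (cofactor / det for 3×3, or solve directly):
  Sigma^{-1} = [[0.4146, 0.1951, -0.3415],
 [0.1951, 0.2683, -0.2195],
 [-0.3415, -0.2195, 0.6341]].

Step 3 — form the quadratic (x - mu)^T · Sigma^{-1} · (x - mu):
  Sigma^{-1} · (x - mu) = (-0.1707, 0.3902, -0.6829).
  (x - mu)^T · [Sigma^{-1} · (x - mu)] = (-3)·(-0.1707) + (2)·(0.3902) + (-2)·(-0.6829) = 2.6585.

Step 4 — take square root: d = √(2.6585) ≈ 1.6305.

d(x, mu) = √(2.6585) ≈ 1.6305


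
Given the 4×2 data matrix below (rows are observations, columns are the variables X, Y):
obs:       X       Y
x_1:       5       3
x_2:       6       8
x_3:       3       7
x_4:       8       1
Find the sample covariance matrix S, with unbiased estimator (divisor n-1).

Step 1 — column means:
  mean(X) = (5 + 6 + 3 + 8) / 4 = 22/4 = 5.5
  mean(Y) = (3 + 8 + 7 + 1) / 4 = 19/4 = 4.75

Step 2 — sample covariance S[i,j] = (1/(n-1)) · Σ_k (x_{k,i} - mean_i) · (x_{k,j} - mean_j), with n-1 = 3.
  S[X,X] = ((-0.5)·(-0.5) + (0.5)·(0.5) + (-2.5)·(-2.5) + (2.5)·(2.5)) / 3 = 13/3 = 4.3333
  S[X,Y] = ((-0.5)·(-1.75) + (0.5)·(3.25) + (-2.5)·(2.25) + (2.5)·(-3.75)) / 3 = -12.5/3 = -4.1667
  S[Y,Y] = ((-1.75)·(-1.75) + (3.25)·(3.25) + (2.25)·(2.25) + (-3.75)·(-3.75)) / 3 = 32.75/3 = 10.9167

S is symmetric (S[j,i] = S[i,j]). Assembling:

S = [[4.3333, -4.1667],
 [-4.1667, 10.9167]]


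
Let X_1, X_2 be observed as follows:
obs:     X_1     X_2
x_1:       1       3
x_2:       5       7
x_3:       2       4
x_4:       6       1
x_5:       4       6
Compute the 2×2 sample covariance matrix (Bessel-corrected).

Step 1 — column means:
  mean(X_1) = (1 + 5 + 2 + 6 + 4) / 5 = 18/5 = 3.6
  mean(X_2) = (3 + 7 + 4 + 1 + 6) / 5 = 21/5 = 4.2

Step 2 — sample covariance S[i,j] = (1/(n-1)) · Σ_k (x_{k,i} - mean_i) · (x_{k,j} - mean_j), with n-1 = 4.
  S[X_1,X_1] = ((-2.6)·(-2.6) + (1.4)·(1.4) + (-1.6)·(-1.6) + (2.4)·(2.4) + (0.4)·(0.4)) / 4 = 17.2/4 = 4.3
  S[X_1,X_2] = ((-2.6)·(-1.2) + (1.4)·(2.8) + (-1.6)·(-0.2) + (2.4)·(-3.2) + (0.4)·(1.8)) / 4 = 0.4/4 = 0.1
  S[X_2,X_2] = ((-1.2)·(-1.2) + (2.8)·(2.8) + (-0.2)·(-0.2) + (-3.2)·(-3.2) + (1.8)·(1.8)) / 4 = 22.8/4 = 5.7

S is symmetric (S[j,i] = S[i,j]). Assembling:

S = [[4.3, 0.1],
 [0.1, 5.7]]


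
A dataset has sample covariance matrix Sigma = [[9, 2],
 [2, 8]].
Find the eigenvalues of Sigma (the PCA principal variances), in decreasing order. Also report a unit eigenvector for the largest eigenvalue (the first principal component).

Step 1 — characteristic polynomial of 2×2 Sigma:
  det(Sigma - λI) = λ² - trace · λ + det = 0.
  trace = 9 + 8 = 17, det = 9·8 - (2)² = 68.
Step 2 — discriminant:
  Δ = trace² - 4·det = 289 - 272 = 17.
Step 3 — eigenvalues:
  λ = (trace ± √Δ)/2 = (17 ± 4.1231)/2,
  λ_1 = 10.5616,  λ_2 = 6.4384.

Step 4 — unit eigenvector for λ_1: solve (Sigma - λ_1 I)v = 0. First row:
  (9 - 10.5616)·v_x + (2)·v_y = 0, i.e. (-1.5616)·v_x + (2)·v_y = 0,
  so v ∝ (b, λ_1 - a) = (2, 1.5616) = u.
  ||u|| = √((2)² + (1.5616)²) = √(6.4384) ≈ 2.5374,
  v_1 = u/||u|| ≈ (0.7882, 0.6154) (||v_1|| = 1).

λ_1 = 10.5616,  λ_2 = 6.4384;  v_1 ≈ (0.7882, 0.6154)


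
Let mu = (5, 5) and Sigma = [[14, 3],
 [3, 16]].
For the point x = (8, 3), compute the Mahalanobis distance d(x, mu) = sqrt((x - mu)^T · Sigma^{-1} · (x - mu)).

Step 1 — centre the observation: (x - mu) = (3, -2).

Step 2 — invert Sigma. det(Sigma) = 14·16 - (3)² = 215.
  Sigma^{-1} = (1/det) · [[d, -b], [-b, a]] = [[0.0744, -0.014],
 [-0.014, 0.0651]].

Step 3 — form the quadratic (x - mu)^T · Sigma^{-1} · (x - mu):
  Sigma^{-1} · (x - mu) = (0.2512, -0.1721).
  (x - mu)^T · [Sigma^{-1} · (x - mu)] = (3)·(0.2512) + (-2)·(-0.1721) = 1.0977.

Step 4 — take square root: d = √(1.0977) ≈ 1.0477.

d(x, mu) = √(1.0977) ≈ 1.0477


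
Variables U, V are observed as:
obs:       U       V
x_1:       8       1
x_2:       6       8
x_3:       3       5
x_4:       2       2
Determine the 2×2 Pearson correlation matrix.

Step 1 — column means:
  mean(U) = (8 + 6 + 3 + 2) / 4 = 19/4 = 4.75
  mean(V) = (1 + 8 + 5 + 2) / 4 = 16/4 = 4

Step 2 — sample variances and covariances s[i,j] = (1/(n-1)) · Σ_k (x_{k,i} - mean_i) · (x_{k,j} - mean_j), with n-1 = 3:
  s[U,U] = ((3.25)·(3.25) + (1.25)·(1.25) + (-1.75)·(-1.75) + (-2.75)·(-2.75)) / 3 = 22.75/3 = 7.5833
  s[U,V] = ((3.25)·(-3) + (1.25)·(4) + (-1.75)·(1) + (-2.75)·(-2)) / 3 = -1/3 = -0.3333
  s[V,V] = ((-3)·(-3) + (4)·(4) + (1)·(1) + (-2)·(-2)) / 3 = 30/3 = 10
  Sample standard deviations s_i = √(s[i,i]):
  s(U) = √(7.5833) = 2.7538
  s(V) = √(10) = 3.1623

Step 3 — r_{ij} = s_{ij} / (s_i · s_j):
  r[U,U] = 1 (diagonal).
  r[U,V] = -0.3333 / (2.7538 · 3.1623) = -0.3333 / 8.7082 = -0.0383
  r[V,V] = 1 (diagonal).

R is symmetric with unit diagonal. Assembling:

R = [[1, -0.0383],
 [-0.0383, 1]]


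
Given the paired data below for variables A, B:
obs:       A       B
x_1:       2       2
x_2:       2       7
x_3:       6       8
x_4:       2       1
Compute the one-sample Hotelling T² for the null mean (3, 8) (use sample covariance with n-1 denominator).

Step 1 — sample mean vector:
  mean(A) = (2 + 2 + 6 + 2) / 4 = 12/4 = 3
  mean(B) = (2 + 7 + 8 + 1) / 4 = 18/4 = 4.5
  x̄ = (3, 4.5),  deviation x̄ - mu_0 = (3, 4.5) - (3, 8) = (0, -3.5).

Step 2 — sample covariance matrix, S[i,j] = (1/(n-1)) · Σ_k (x_{k,i} - mean_i) · (x_{k,j} - mean_j), divisor n-1 = 3:
  S[A,A] = ((-1)·(-1) + (-1)·(-1) + (3)·(3) + (-1)·(-1)) / 3 = 12/3 = 4
  S[A,B] = ((-1)·(-2.5) + (-1)·(2.5) + (3)·(3.5) + (-1)·(-3.5)) / 3 = 14/3 = 4.6667
  S[B,B] = ((-2.5)·(-2.5) + (2.5)·(2.5) + (3.5)·(3.5) + (-3.5)·(-3.5)) / 3 = 37/3 = 12.3333
  S = [[4, 4.6667],
 [4.6667, 12.3333]].

Step 3 — invert S. det(S) = 4·12.3333 - (4.6667)² = 27.5556.
  S^{-1} = (1/det) · [[d, -b], [-b, a]] = [[0.4476, -0.1694],
 [-0.1694, 0.1452]].

Step 4 — quadratic form (x̄ - mu_0)^T · S^{-1} · (x̄ - mu_0):
  S^{-1} · (x̄ - mu_0) = (0.5927, -0.5081),
  (x̄ - mu_0)^T · [...] = (0)·(0.5927) + (-3.5)·(-0.5081) = 1.7782.

Step 5 — scale by n: T² = 4 · 1.7782 = 7.1129.

T² ≈ 7.1129


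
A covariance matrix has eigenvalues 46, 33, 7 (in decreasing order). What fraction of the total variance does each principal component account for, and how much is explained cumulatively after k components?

Step 1 — total variance = trace(Sigma) = Σ λ_i = 46 + 33 + 7 = 86.

Step 2 — fraction explained by component i = λ_i / Σ λ:
  PC1: 46/86 = 0.5349
  PC2: 33/86 = 0.3837
  PC3: 7/86 = 0.0814

Step 3 — cumulative fraction after k components = (λ_1 + ... + λ_k) / Σ λ:
  k = 1: 46/86 = 0.5349
  k = 2: (46 + 33)/86 = 79/86 = 0.9186
  k = 3: (46 + 33 + 7)/86 = 86/86 = 1

Summary (fraction, with percent):

explained: PC1 0.5349 (53.49%), PC2 0.3837 (38.37%), PC3 0.0814 (8.14%);  cumulative: 0.5349, 0.9186, 1


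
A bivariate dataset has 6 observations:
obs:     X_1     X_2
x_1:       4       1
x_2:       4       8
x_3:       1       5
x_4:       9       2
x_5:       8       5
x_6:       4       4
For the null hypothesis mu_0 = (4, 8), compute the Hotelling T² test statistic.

Step 1 — sample mean vector:
  mean(X_1) = (4 + 4 + 1 + 9 + 8 + 4) / 6 = 30/6 = 5
  mean(X_2) = (1 + 8 + 5 + 2 + 5 + 4) / 6 = 25/6 = 4.1667
  x̄ = (5, 4.1667),  deviation x̄ - mu_0 = (5, 4.1667) - (4, 8) = (1, -3.8333).

Step 2 — sample covariance matrix, S[i,j] = (1/(n-1)) · Σ_k (x_{k,i} - mean_i) · (x_{k,j} - mean_j), divisor n-1 = 5:
  S[X_1,X_1] = ((-1)·(-1) + (-1)·(-1) + (-4)·(-4) + (4)·(4) + (3)·(3) + (-1)·(-1)) / 5 = 44/5 = 8.8
  S[X_1,X_2] = ((-1)·(-3.1667) + (-1)·(3.8333) + (-4)·(0.8333) + (4)·(-2.1667) + (3)·(0.8333) + (-1)·(-0.1667)) / 5 = -10/5 = -2
  S[X_2,X_2] = ((-3.1667)·(-3.1667) + (3.8333)·(3.8333) + (0.8333)·(0.8333) + (-2.1667)·(-2.1667) + (0.8333)·(0.8333) + (-0.1667)·(-0.1667)) / 5 = 30.8333/5 = 6.1667
  S = [[8.8, -2],
 [-2, 6.1667]].

Step 3 — invert S. det(S) = 8.8·6.1667 - (-2)² = 50.2667.
  S^{-1} = (1/det) · [[d, -b], [-b, a]] = [[0.1227, 0.0398],
 [0.0398, 0.1751]].

Step 4 — quadratic form (x̄ - mu_0)^T · S^{-1} · (x̄ - mu_0):
  S^{-1} · (x̄ - mu_0) = (-0.0298, -0.6313),
  (x̄ - mu_0)^T · [...] = (1)·(-0.0298) + (-3.8333)·(-0.6313) = 2.3901.

Step 5 — scale by n: T² = 6 · 2.3901 = 14.3408.

T² ≈ 14.3408


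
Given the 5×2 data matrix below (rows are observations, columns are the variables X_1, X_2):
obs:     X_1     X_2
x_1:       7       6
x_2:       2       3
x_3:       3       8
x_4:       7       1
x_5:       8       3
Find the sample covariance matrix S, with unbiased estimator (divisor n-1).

Step 1 — column means:
  mean(X_1) = (7 + 2 + 3 + 7 + 8) / 5 = 27/5 = 5.4
  mean(X_2) = (6 + 3 + 8 + 1 + 3) / 5 = 21/5 = 4.2

Step 2 — sample covariance S[i,j] = (1/(n-1)) · Σ_k (x_{k,i} - mean_i) · (x_{k,j} - mean_j), with n-1 = 4.
  S[X_1,X_1] = ((1.6)·(1.6) + (-3.4)·(-3.4) + (-2.4)·(-2.4) + (1.6)·(1.6) + (2.6)·(2.6)) / 4 = 29.2/4 = 7.3
  S[X_1,X_2] = ((1.6)·(1.8) + (-3.4)·(-1.2) + (-2.4)·(3.8) + (1.6)·(-3.2) + (2.6)·(-1.2)) / 4 = -10.4/4 = -2.6
  S[X_2,X_2] = ((1.8)·(1.8) + (-1.2)·(-1.2) + (3.8)·(3.8) + (-3.2)·(-3.2) + (-1.2)·(-1.2)) / 4 = 30.8/4 = 7.7

S is symmetric (S[j,i] = S[i,j]). Assembling:

S = [[7.3, -2.6],
 [-2.6, 7.7]]


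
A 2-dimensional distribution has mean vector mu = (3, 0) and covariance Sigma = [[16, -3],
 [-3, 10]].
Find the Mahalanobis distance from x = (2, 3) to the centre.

Step 1 — centre the observation: (x - mu) = (-1, 3).

Step 2 — invert Sigma. det(Sigma) = 16·10 - (-3)² = 151.
  Sigma^{-1} = (1/det) · [[d, -b], [-b, a]] = [[0.0662, 0.0199],
 [0.0199, 0.106]].

Step 3 — form the quadratic (x - mu)^T · Sigma^{-1} · (x - mu):
  Sigma^{-1} · (x - mu) = (-0.0066, 0.298).
  (x - mu)^T · [Sigma^{-1} · (x - mu)] = (-1)·(-0.0066) + (3)·(0.298) = 0.9007.

Step 4 — take square root: d = √(0.9007) ≈ 0.949.

d(x, mu) = √(0.9007) ≈ 0.949


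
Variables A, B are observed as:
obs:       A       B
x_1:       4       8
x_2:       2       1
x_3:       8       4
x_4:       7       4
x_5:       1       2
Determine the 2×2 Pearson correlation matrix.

Step 1 — column means:
  mean(A) = (4 + 2 + 8 + 7 + 1) / 5 = 22/5 = 4.4
  mean(B) = (8 + 1 + 4 + 4 + 2) / 5 = 19/5 = 3.8

Step 2 — sample variances and covariances s[i,j] = (1/(n-1)) · Σ_k (x_{k,i} - mean_i) · (x_{k,j} - mean_j), with n-1 = 4:
  s[A,A] = ((-0.4)·(-0.4) + (-2.4)·(-2.4) + (3.6)·(3.6) + (2.6)·(2.6) + (-3.4)·(-3.4)) / 4 = 37.2/4 = 9.3
  s[A,B] = ((-0.4)·(4.2) + (-2.4)·(-2.8) + (3.6)·(0.2) + (2.6)·(0.2) + (-3.4)·(-1.8)) / 4 = 12.4/4 = 3.1
  s[B,B] = ((4.2)·(4.2) + (-2.8)·(-2.8) + (0.2)·(0.2) + (0.2)·(0.2) + (-1.8)·(-1.8)) / 4 = 28.8/4 = 7.2
  Sample standard deviations s_i = √(s[i,i]):
  s(A) = √(9.3) = 3.0496
  s(B) = √(7.2) = 2.6833

Step 3 — r_{ij} = s_{ij} / (s_i · s_j):
  r[A,A] = 1 (diagonal).
  r[A,B] = 3.1 / (3.0496 · 2.6833) = 3.1 / 8.1829 = 0.3788
  r[B,B] = 1 (diagonal).

R is symmetric with unit diagonal. Assembling:

R = [[1, 0.3788],
 [0.3788, 1]]


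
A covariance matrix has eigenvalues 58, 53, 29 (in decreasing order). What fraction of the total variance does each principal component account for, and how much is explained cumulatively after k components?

Step 1 — total variance = trace(Sigma) = Σ λ_i = 58 + 53 + 29 = 140.

Step 2 — fraction explained by component i = λ_i / Σ λ:
  PC1: 58/140 = 0.4143
  PC2: 53/140 = 0.3786
  PC3: 29/140 = 0.2071

Step 3 — cumulative fraction after k components = (λ_1 + ... + λ_k) / Σ λ:
  k = 1: 58/140 = 0.4143
  k = 2: (58 + 53)/140 = 111/140 = 0.7929
  k = 3: (58 + 53 + 29)/140 = 140/140 = 1

Summary (fraction, with percent):

explained: PC1 0.4143 (41.43%), PC2 0.3786 (37.86%), PC3 0.2071 (20.71%);  cumulative: 0.4143, 0.7929, 1


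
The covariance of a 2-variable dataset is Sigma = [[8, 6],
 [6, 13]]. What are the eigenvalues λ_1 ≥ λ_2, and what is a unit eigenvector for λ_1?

Step 1 — characteristic polynomial of 2×2 Sigma:
  det(Sigma - λI) = λ² - trace · λ + det = 0.
  trace = 8 + 13 = 21, det = 8·13 - (6)² = 68.
Step 2 — discriminant:
  Δ = trace² - 4·det = 441 - 272 = 169.
Step 3 — eigenvalues:
  λ = (trace ± √Δ)/2 = (21 ± 13)/2,
  λ_1 = 17,  λ_2 = 4.

Step 4 — unit eigenvector for λ_1: solve (Sigma - λ_1 I)v = 0. First row:
  (8 - 17)·v_x + (6)·v_y = 0, i.e. (-9)·v_x + (6)·v_y = 0,
  so v ∝ (b, λ_1 - a) = (6, 9) = u.
  ||u|| = √((6)² + (9)²) = √(117) ≈ 10.8167,
  v_1 = u/||u|| ≈ (0.5547, 0.8321) (||v_1|| = 1).

λ_1 = 17,  λ_2 = 4;  v_1 ≈ (0.5547, 0.8321)


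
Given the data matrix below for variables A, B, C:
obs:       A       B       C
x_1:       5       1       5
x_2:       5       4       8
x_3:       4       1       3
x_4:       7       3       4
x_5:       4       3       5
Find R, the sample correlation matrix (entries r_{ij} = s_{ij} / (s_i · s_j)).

Step 1 — column means:
  mean(A) = (5 + 5 + 4 + 7 + 4) / 5 = 25/5 = 5
  mean(B) = (1 + 4 + 1 + 3 + 3) / 5 = 12/5 = 2.4
  mean(C) = (5 + 8 + 3 + 4 + 5) / 5 = 25/5 = 5

Step 2 — sample variances and covariances s[i,j] = (1/(n-1)) · Σ_k (x_{k,i} - mean_i) · (x_{k,j} - mean_j), with n-1 = 4:
  s[A,A] = ((0)·(0) + (0)·(0) + (-1)·(-1) + (2)·(2) + (-1)·(-1)) / 4 = 6/4 = 1.5
  s[A,B] = ((0)·(-1.4) + (0)·(1.6) + (-1)·(-1.4) + (2)·(0.6) + (-1)·(0.6)) / 4 = 2/4 = 0.5
  s[A,C] = ((0)·(0) + (0)·(3) + (-1)·(-2) + (2)·(-1) + (-1)·(0)) / 4 = 0/4 = 0
  s[B,B] = ((-1.4)·(-1.4) + (1.6)·(1.6) + (-1.4)·(-1.4) + (0.6)·(0.6) + (0.6)·(0.6)) / 4 = 7.2/4 = 1.8
  s[B,C] = ((-1.4)·(0) + (1.6)·(3) + (-1.4)·(-2) + (0.6)·(-1) + (0.6)·(0)) / 4 = 7/4 = 1.75
  s[C,C] = ((0)·(0) + (3)·(3) + (-2)·(-2) + (-1)·(-1) + (0)·(0)) / 4 = 14/4 = 3.5
  Sample standard deviations s_i = √(s[i,i]):
  s(A) = √(1.5) = 1.2247
  s(B) = √(1.8) = 1.3416
  s(C) = √(3.5) = 1.8708

Step 3 — r_{ij} = s_{ij} / (s_i · s_j):
  r[A,A] = 1 (diagonal).
  r[A,B] = 0.5 / (1.2247 · 1.3416) = 0.5 / 1.6432 = 0.3043
  r[A,C] = 0 / (1.2247 · 1.8708) = 0 / 2.2913 = 0
  r[B,B] = 1 (diagonal).
  r[B,C] = 1.75 / (1.3416 · 1.8708) = 1.75 / 2.51 = 0.6972
  r[C,C] = 1 (diagonal).

R is symmetric with unit diagonal. Assembling:

R = [[1, 0.3043, 0],
 [0.3043, 1, 0.6972],
 [0, 0.6972, 1]]


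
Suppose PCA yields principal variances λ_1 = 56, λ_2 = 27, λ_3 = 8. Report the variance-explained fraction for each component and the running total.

Step 1 — total variance = trace(Sigma) = Σ λ_i = 56 + 27 + 8 = 91.

Step 2 — fraction explained by component i = λ_i / Σ λ:
  PC1: 56/91 = 0.6154
  PC2: 27/91 = 0.2967
  PC3: 8/91 = 0.0879

Step 3 — cumulative fraction after k components = (λ_1 + ... + λ_k) / Σ λ:
  k = 1: 56/91 = 0.6154
  k = 2: (56 + 27)/91 = 83/91 = 0.9121
  k = 3: (56 + 27 + 8)/91 = 91/91 = 1

Summary (fraction, with percent):

explained: PC1 0.6154 (61.54%), PC2 0.2967 (29.67%), PC3 0.0879 (8.79%);  cumulative: 0.6154, 0.9121, 1


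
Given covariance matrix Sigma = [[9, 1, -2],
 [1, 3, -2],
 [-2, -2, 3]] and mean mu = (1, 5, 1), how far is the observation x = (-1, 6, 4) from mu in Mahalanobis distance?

Step 1 — centre the observation: (x - mu) = (-2, 1, 3).

Step 2 — invert Sigma (cofactor / det for 3×3, or solve directly):
  Sigma^{-1} = [[0.1316, 0.0263, 0.1053],
 [0.0263, 0.6053, 0.4211],
 [0.1053, 0.4211, 0.6842]].

Step 3 — form the quadratic (x - mu)^T · Sigma^{-1} · (x - mu):
  Sigma^{-1} · (x - mu) = (0.0789, 1.8158, 2.2632).
  (x - mu)^T · [Sigma^{-1} · (x - mu)] = (-2)·(0.0789) + (1)·(1.8158) + (3)·(2.2632) = 8.4474.

Step 4 — take square root: d = √(8.4474) ≈ 2.9064.

d(x, mu) = √(8.4474) ≈ 2.9064


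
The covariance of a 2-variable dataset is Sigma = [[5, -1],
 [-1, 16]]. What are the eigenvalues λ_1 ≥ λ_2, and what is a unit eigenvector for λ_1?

Step 1 — characteristic polynomial of 2×2 Sigma:
  det(Sigma - λI) = λ² - trace · λ + det = 0.
  trace = 5 + 16 = 21, det = 5·16 - (-1)² = 79.
Step 2 — discriminant:
  Δ = trace² - 4·det = 441 - 316 = 125.
Step 3 — eigenvalues:
  λ = (trace ± √Δ)/2 = (21 ± 11.1803)/2,
  λ_1 = 16.0902,  λ_2 = 4.9098.

Step 4 — unit eigenvector for λ_1: solve (Sigma - λ_1 I)v = 0. First row:
  (5 - 16.0902)·v_x + (-1)·v_y = 0, i.e. (-11.0902)·v_x + (-1)·v_y = 0,
  so v ∝ (b, λ_1 - a) = (-1, 11.0902); multiply by -1 so the first entry is positive: u = (1, -11.0902).
  ||u|| = √((1)² + (-11.0902)²) = √(123.9919) ≈ 11.1352,
  v_1 = u/||u|| ≈ (0.0898, -0.996) (||v_1|| = 1).

λ_1 = 16.0902,  λ_2 = 4.9098;  v_1 ≈ (0.0898, -0.996)


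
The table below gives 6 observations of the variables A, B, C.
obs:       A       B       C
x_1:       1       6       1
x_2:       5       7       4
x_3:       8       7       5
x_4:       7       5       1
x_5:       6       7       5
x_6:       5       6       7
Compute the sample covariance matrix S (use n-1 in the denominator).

Step 1 — column means:
  mean(A) = (1 + 5 + 8 + 7 + 6 + 5) / 6 = 32/6 = 5.3333
  mean(B) = (6 + 7 + 7 + 5 + 7 + 6) / 6 = 38/6 = 6.3333
  mean(C) = (1 + 4 + 5 + 1 + 5 + 7) / 6 = 23/6 = 3.8333

Step 2 — sample covariance S[i,j] = (1/(n-1)) · Σ_k (x_{k,i} - mean_i) · (x_{k,j} - mean_j), with n-1 = 5.
  S[A,A] = ((-4.3333)·(-4.3333) + (-0.3333)·(-0.3333) + (2.6667)·(2.6667) + (1.6667)·(1.6667) + (0.6667)·(0.6667) + (-0.3333)·(-0.3333)) / 5 = 29.3333/5 = 5.8667
  S[A,B] = ((-4.3333)·(-0.3333) + (-0.3333)·(0.6667) + (2.6667)·(0.6667) + (1.6667)·(-1.3333) + (0.6667)·(0.6667) + (-0.3333)·(-0.3333)) / 5 = 1.3333/5 = 0.2667
  S[A,C] = ((-4.3333)·(-2.8333) + (-0.3333)·(0.1667) + (2.6667)·(1.1667) + (1.6667)·(-2.8333) + (0.6667)·(1.1667) + (-0.3333)·(3.1667)) / 5 = 10.3333/5 = 2.0667
  S[B,B] = ((-0.3333)·(-0.3333) + (0.6667)·(0.6667) + (0.6667)·(0.6667) + (-1.3333)·(-1.3333) + (0.6667)·(0.6667) + (-0.3333)·(-0.3333)) / 5 = 3.3333/5 = 0.6667
  S[B,C] = ((-0.3333)·(-2.8333) + (0.6667)·(0.1667) + (0.6667)·(1.1667) + (-1.3333)·(-2.8333) + (0.6667)·(1.1667) + (-0.3333)·(3.1667)) / 5 = 5.3333/5 = 1.0667
  S[C,C] = ((-2.8333)·(-2.8333) + (0.1667)·(0.1667) + (1.1667)·(1.1667) + (-2.8333)·(-2.8333) + (1.1667)·(1.1667) + (3.1667)·(3.1667)) / 5 = 28.8333/5 = 5.7667

S is symmetric (S[j,i] = S[i,j]). Assembling:

S = [[5.8667, 0.2667, 2.0667],
 [0.2667, 0.6667, 1.0667],
 [2.0667, 1.0667, 5.7667]]


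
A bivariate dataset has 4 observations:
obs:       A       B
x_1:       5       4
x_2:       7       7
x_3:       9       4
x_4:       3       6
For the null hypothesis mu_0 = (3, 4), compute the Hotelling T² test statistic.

Step 1 — sample mean vector:
  mean(A) = (5 + 7 + 9 + 3) / 4 = 24/4 = 6
  mean(B) = (4 + 7 + 4 + 6) / 4 = 21/4 = 5.25
  x̄ = (6, 5.25),  deviation x̄ - mu_0 = (6, 5.25) - (3, 4) = (3, 1.25).

Step 2 — sample covariance matrix, S[i,j] = (1/(n-1)) · Σ_k (x_{k,i} - mean_i) · (x_{k,j} - mean_j), divisor n-1 = 3:
  S[A,A] = ((-1)·(-1) + (1)·(1) + (3)·(3) + (-3)·(-3)) / 3 = 20/3 = 6.6667
  S[A,B] = ((-1)·(-1.25) + (1)·(1.75) + (3)·(-1.25) + (-3)·(0.75)) / 3 = -3/3 = -1
  S[B,B] = ((-1.25)·(-1.25) + (1.75)·(1.75) + (-1.25)·(-1.25) + (0.75)·(0.75)) / 3 = 6.75/3 = 2.25
  S = [[6.6667, -1],
 [-1, 2.25]].

Step 3 — invert S. det(S) = 6.6667·2.25 - (-1)² = 14.
  S^{-1} = (1/det) · [[d, -b], [-b, a]] = [[0.1607, 0.0714],
 [0.0714, 0.4762]].

Step 4 — quadratic form (x̄ - mu_0)^T · S^{-1} · (x̄ - mu_0):
  S^{-1} · (x̄ - mu_0) = (0.5714, 0.8095),
  (x̄ - mu_0)^T · [...] = (3)·(0.5714) + (1.25)·(0.8095) = 2.7262.

Step 5 — scale by n: T² = 4 · 2.7262 = 10.9048.

T² ≈ 10.9048


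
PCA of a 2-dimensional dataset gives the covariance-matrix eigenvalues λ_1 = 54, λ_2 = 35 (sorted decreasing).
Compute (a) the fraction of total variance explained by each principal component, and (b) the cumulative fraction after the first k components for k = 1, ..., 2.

Step 1 — total variance = trace(Sigma) = Σ λ_i = 54 + 35 = 89.

Step 2 — fraction explained by component i = λ_i / Σ λ:
  PC1: 54/89 = 0.6067
  PC2: 35/89 = 0.3933

Step 3 — cumulative fraction after k components = (λ_1 + ... + λ_k) / Σ λ:
  k = 1: 54/89 = 0.6067
  k = 2: (54 + 35)/89 = 89/89 = 1

Summary (fraction, with percent):

explained: PC1 0.6067 (60.67%), PC2 0.3933 (39.33%);  cumulative: 0.6067, 1


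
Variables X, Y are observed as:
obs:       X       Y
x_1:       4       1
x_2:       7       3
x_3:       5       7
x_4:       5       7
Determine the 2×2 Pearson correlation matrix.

Step 1 — column means:
  mean(X) = (4 + 7 + 5 + 5) / 4 = 21/4 = 5.25
  mean(Y) = (1 + 3 + 7 + 7) / 4 = 18/4 = 4.5

Step 2 — sample variances and covariances s[i,j] = (1/(n-1)) · Σ_k (x_{k,i} - mean_i) · (x_{k,j} - mean_j), with n-1 = 3:
  s[X,X] = ((-1.25)·(-1.25) + (1.75)·(1.75) + (-0.25)·(-0.25) + (-0.25)·(-0.25)) / 3 = 4.75/3 = 1.5833
  s[X,Y] = ((-1.25)·(-3.5) + (1.75)·(-1.5) + (-0.25)·(2.5) + (-0.25)·(2.5)) / 3 = 0.5/3 = 0.1667
  s[Y,Y] = ((-3.5)·(-3.5) + (-1.5)·(-1.5) + (2.5)·(2.5) + (2.5)·(2.5)) / 3 = 27/3 = 9
  Sample standard deviations s_i = √(s[i,i]):
  s(X) = √(1.5833) = 1.2583
  s(Y) = √(9) = 3

Step 3 — r_{ij} = s_{ij} / (s_i · s_j):
  r[X,X] = 1 (diagonal).
  r[X,Y] = 0.1667 / (1.2583 · 3) = 0.1667 / 3.7749 = 0.0442
  r[Y,Y] = 1 (diagonal).

R is symmetric with unit diagonal. Assembling:

R = [[1, 0.0442],
 [0.0442, 1]]


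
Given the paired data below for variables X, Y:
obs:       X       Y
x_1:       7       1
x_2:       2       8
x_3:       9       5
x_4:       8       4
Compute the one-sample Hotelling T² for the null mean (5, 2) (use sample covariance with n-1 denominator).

Step 1 — sample mean vector:
  mean(X) = (7 + 2 + 9 + 8) / 4 = 26/4 = 6.5
  mean(Y) = (1 + 8 + 5 + 4) / 4 = 18/4 = 4.5
  x̄ = (6.5, 4.5),  deviation x̄ - mu_0 = (6.5, 4.5) - (5, 2) = (1.5, 2.5).

Step 2 — sample covariance matrix, S[i,j] = (1/(n-1)) · Σ_k (x_{k,i} - mean_i) · (x_{k,j} - mean_j), divisor n-1 = 3:
  S[X,X] = ((0.5)·(0.5) + (-4.5)·(-4.5) + (2.5)·(2.5) + (1.5)·(1.5)) / 3 = 29/3 = 9.6667
  S[X,Y] = ((0.5)·(-3.5) + (-4.5)·(3.5) + (2.5)·(0.5) + (1.5)·(-0.5)) / 3 = -17/3 = -5.6667
  S[Y,Y] = ((-3.5)·(-3.5) + (3.5)·(3.5) + (0.5)·(0.5) + (-0.5)·(-0.5)) / 3 = 25/3 = 8.3333
  S = [[9.6667, -5.6667],
 [-5.6667, 8.3333]].

Step 3 — invert S. det(S) = 9.6667·8.3333 - (-5.6667)² = 48.4444.
  S^{-1} = (1/det) · [[d, -b], [-b, a]] = [[0.172, 0.117],
 [0.117, 0.1995]].

Step 4 — quadratic form (x̄ - mu_0)^T · S^{-1} · (x̄ - mu_0):
  S^{-1} · (x̄ - mu_0) = (0.5505, 0.6743),
  (x̄ - mu_0)^T · [...] = (1.5)·(0.5505) + (2.5)·(0.6743) = 2.5115.

Step 5 — scale by n: T² = 4 · 2.5115 = 10.0459.

T² ≈ 10.0459


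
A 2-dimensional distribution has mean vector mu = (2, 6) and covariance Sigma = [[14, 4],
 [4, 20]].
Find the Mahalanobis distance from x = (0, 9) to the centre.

Step 1 — centre the observation: (x - mu) = (-2, 3).

Step 2 — invert Sigma. det(Sigma) = 14·20 - (4)² = 264.
  Sigma^{-1} = (1/det) · [[d, -b], [-b, a]] = [[0.0758, -0.0152],
 [-0.0152, 0.053]].

Step 3 — form the quadratic (x - mu)^T · Sigma^{-1} · (x - mu):
  Sigma^{-1} · (x - mu) = (-0.197, 0.1894).
  (x - mu)^T · [Sigma^{-1} · (x - mu)] = (-2)·(-0.197) + (3)·(0.1894) = 0.9621.

Step 4 — take square root: d = √(0.9621) ≈ 0.9809.

d(x, mu) = √(0.9621) ≈ 0.9809


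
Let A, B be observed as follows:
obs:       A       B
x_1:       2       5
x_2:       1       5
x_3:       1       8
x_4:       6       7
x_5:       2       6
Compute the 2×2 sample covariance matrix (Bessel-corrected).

Step 1 — column means:
  mean(A) = (2 + 1 + 1 + 6 + 2) / 5 = 12/5 = 2.4
  mean(B) = (5 + 5 + 8 + 7 + 6) / 5 = 31/5 = 6.2

Step 2 — sample covariance S[i,j] = (1/(n-1)) · Σ_k (x_{k,i} - mean_i) · (x_{k,j} - mean_j), with n-1 = 4.
  S[A,A] = ((-0.4)·(-0.4) + (-1.4)·(-1.4) + (-1.4)·(-1.4) + (3.6)·(3.6) + (-0.4)·(-0.4)) / 4 = 17.2/4 = 4.3
  S[A,B] = ((-0.4)·(-1.2) + (-1.4)·(-1.2) + (-1.4)·(1.8) + (3.6)·(0.8) + (-0.4)·(-0.2)) / 4 = 2.6/4 = 0.65
  S[B,B] = ((-1.2)·(-1.2) + (-1.2)·(-1.2) + (1.8)·(1.8) + (0.8)·(0.8) + (-0.2)·(-0.2)) / 4 = 6.8/4 = 1.7

S is symmetric (S[j,i] = S[i,j]). Assembling:

S = [[4.3, 0.65],
 [0.65, 1.7]]


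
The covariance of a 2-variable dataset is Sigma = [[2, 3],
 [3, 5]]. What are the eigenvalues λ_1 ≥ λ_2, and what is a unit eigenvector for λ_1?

Step 1 — characteristic polynomial of 2×2 Sigma:
  det(Sigma - λI) = λ² - trace · λ + det = 0.
  trace = 2 + 5 = 7, det = 2·5 - (3)² = 1.
Step 2 — discriminant:
  Δ = trace² - 4·det = 49 - 4 = 45.
Step 3 — eigenvalues:
  λ = (trace ± √Δ)/2 = (7 ± 6.7082)/2,
  λ_1 = 6.8541,  λ_2 = 0.1459.

Step 4 — unit eigenvector for λ_1: solve (Sigma - λ_1 I)v = 0. First row:
  (2 - 6.8541)·v_x + (3)·v_y = 0, i.e. (-4.8541)·v_x + (3)·v_y = 0,
  so v ∝ (b, λ_1 - a) = (3, 4.8541) = u.
  ||u|| = √((3)² + (4.8541)²) = √(32.5623) ≈ 5.7063,
  v_1 = u/||u|| ≈ (0.5257, 0.8507) (||v_1|| = 1).

λ_1 = 6.8541,  λ_2 = 0.1459;  v_1 ≈ (0.5257, 0.8507)


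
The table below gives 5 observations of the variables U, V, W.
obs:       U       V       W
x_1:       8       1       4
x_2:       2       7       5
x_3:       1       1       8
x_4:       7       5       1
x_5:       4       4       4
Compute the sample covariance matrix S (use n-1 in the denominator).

Step 1 — column means:
  mean(U) = (8 + 2 + 1 + 7 + 4) / 5 = 22/5 = 4.4
  mean(V) = (1 + 7 + 1 + 5 + 4) / 5 = 18/5 = 3.6
  mean(W) = (4 + 5 + 8 + 1 + 4) / 5 = 22/5 = 4.4

Step 2 — sample covariance S[i,j] = (1/(n-1)) · Σ_k (x_{k,i} - mean_i) · (x_{k,j} - mean_j), with n-1 = 4.
  S[U,U] = ((3.6)·(3.6) + (-2.4)·(-2.4) + (-3.4)·(-3.4) + (2.6)·(2.6) + (-0.4)·(-0.4)) / 4 = 37.2/4 = 9.3
  S[U,V] = ((3.6)·(-2.6) + (-2.4)·(3.4) + (-3.4)·(-2.6) + (2.6)·(1.4) + (-0.4)·(0.4)) / 4 = -5.2/4 = -1.3
  S[U,W] = ((3.6)·(-0.4) + (-2.4)·(0.6) + (-3.4)·(3.6) + (2.6)·(-3.4) + (-0.4)·(-0.4)) / 4 = -23.8/4 = -5.95
  S[V,V] = ((-2.6)·(-2.6) + (3.4)·(3.4) + (-2.6)·(-2.6) + (1.4)·(1.4) + (0.4)·(0.4)) / 4 = 27.2/4 = 6.8
  S[V,W] = ((-2.6)·(-0.4) + (3.4)·(0.6) + (-2.6)·(3.6) + (1.4)·(-3.4) + (0.4)·(-0.4)) / 4 = -11.2/4 = -2.8
  S[W,W] = ((-0.4)·(-0.4) + (0.6)·(0.6) + (3.6)·(3.6) + (-3.4)·(-3.4) + (-0.4)·(-0.4)) / 4 = 25.2/4 = 6.3

S is symmetric (S[j,i] = S[i,j]). Assembling:

S = [[9.3, -1.3, -5.95],
 [-1.3, 6.8, -2.8],
 [-5.95, -2.8, 6.3]]
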